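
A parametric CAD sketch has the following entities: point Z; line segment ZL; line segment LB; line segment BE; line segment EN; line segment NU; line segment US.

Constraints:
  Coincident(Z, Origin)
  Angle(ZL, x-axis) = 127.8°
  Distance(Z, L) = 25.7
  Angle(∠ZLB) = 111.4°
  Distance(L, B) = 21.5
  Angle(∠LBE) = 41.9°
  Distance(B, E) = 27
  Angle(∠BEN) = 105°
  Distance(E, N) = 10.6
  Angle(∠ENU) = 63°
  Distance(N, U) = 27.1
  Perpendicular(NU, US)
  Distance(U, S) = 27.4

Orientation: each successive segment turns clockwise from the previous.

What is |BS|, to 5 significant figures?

23.927

Z is at the origin; ZL runs at 127.8° with length 25.7, so L = (-15.752, 20.307). ∠ZLB = 111.4° gives LB at 59.200° from the x-axis; with |LB| = 21.5, B = (-4.7428, 38.775). ∠LBE = 41.9° gives BE at -78.900° from the x-axis; with |BE| = 27.0, E = (0.45530, 12.280). ∠BEN = 105.0° gives EN at -153.90° from the x-axis; with |EN| = 10.6, N = (-9.0638, 7.6164). ∠ENU = 63.0° gives NU at 89.100° from the x-axis; with |NU| = 27.1, U = (-8.6381, 34.713). NU ⟂ US, so US runs at -0.90000°; with |US| = 27.4, S = (18.758, 34.283). Then |BS| = |S − B| = 23.927.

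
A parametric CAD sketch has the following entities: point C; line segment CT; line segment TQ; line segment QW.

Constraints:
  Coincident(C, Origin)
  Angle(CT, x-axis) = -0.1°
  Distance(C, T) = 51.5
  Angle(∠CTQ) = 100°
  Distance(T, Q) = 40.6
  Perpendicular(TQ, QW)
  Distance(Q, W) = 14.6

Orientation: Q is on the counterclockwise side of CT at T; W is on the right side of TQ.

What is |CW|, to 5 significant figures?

81.981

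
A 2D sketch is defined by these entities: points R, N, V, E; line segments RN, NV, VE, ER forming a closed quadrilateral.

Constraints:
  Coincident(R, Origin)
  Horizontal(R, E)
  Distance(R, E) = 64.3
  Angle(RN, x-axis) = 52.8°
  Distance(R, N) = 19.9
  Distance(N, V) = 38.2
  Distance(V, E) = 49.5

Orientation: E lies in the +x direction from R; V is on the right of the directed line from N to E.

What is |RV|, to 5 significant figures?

29.236

R is at the origin; R and E share the same y with |RE| = 64.3 and E in +x, so E = (64.3, 0). RN runs at 52.8° with |RN| = 19.9, so N = (12.032, 15.851). V is determined by |NV| = 38.2 and |VE| = 49.5 together: it lies at the intersection of circle(N, 38.2) and circle(E, 49.5). With |NE| = 54.619, the foot of the radical line on NE is 18.238 from N and the perpendicular offset is √(38.2² − 18.238²) = 33.565. Taking the right-of-NE solution: V = (19.743, -21.563).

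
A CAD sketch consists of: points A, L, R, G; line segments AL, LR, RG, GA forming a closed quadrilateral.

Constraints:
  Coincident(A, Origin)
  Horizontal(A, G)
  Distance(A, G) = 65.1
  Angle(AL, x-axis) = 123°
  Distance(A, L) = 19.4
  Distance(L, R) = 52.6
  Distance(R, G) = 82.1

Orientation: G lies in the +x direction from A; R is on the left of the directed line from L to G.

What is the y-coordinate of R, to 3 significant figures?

63.4

A is at the origin; AG is horizontal with |AG| = 65.1 and G in +x, so G = (65.1, 0). AL runs at 123.0° with |AL| = 19.4, so L = (-10.6, 16.3). R is determined by |LR| = 52.6 and |RG| = 82.1 together: it lies at the intersection of circle(L, 52.6) and circle(G, 82.1). With |LG| = 77.4, the foot of the radical line on LG is 13.0 from L and the perpendicular offset is √(52.6² − 13.0²) = 51.0. Taking the left-of-LG solution: R = (12.9, 63.4).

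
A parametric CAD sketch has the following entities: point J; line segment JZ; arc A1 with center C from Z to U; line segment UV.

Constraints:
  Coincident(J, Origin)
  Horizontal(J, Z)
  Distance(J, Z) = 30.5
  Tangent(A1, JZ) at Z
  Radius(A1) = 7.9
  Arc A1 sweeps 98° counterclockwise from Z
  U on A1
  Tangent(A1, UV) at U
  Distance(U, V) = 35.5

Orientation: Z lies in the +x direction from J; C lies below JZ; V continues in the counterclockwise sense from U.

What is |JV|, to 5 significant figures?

52.080

J is at the origin; JZ is horizontal with |JZ| = 30.5 and Z on the +x side, so Z = (30.500, 0.0000). Tangency of A1 to JZ means the radius CZ is perpendicular to JZ, so C = Z + (0, -7.9) = (30.500, -7.9000). On A1, Z sits at bearing 90° from C; a 98° counterclockwise sweep puts U at bearing 188°, so U = C + 7.9·(cos 188°, sin 188°) = (22.677, -8.9995). Since A1 is tangent to UV there, CU ⟂ UV, so UV runs along (−sin 188°, cos 188°); with |UV| = 35.5, V = (27.618, -44.154). Then |JV| = |V − J| = 52.080.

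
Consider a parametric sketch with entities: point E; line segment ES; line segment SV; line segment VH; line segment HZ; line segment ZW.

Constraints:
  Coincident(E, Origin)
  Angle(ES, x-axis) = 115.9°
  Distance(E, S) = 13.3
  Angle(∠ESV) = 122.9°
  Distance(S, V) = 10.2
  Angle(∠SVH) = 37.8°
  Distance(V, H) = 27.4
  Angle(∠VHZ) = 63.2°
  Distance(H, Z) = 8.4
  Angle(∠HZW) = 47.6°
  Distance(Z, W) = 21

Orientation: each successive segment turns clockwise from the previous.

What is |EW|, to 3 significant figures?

14.7

E is at the origin; ES runs at 115.9° with length 13.3, so S = (-5.81, 12.0). ∠ESV = 122.9° gives SV at 58.8° from the x-axis; with |SV| = 10.2, V = (-0.526, 20.7). ∠SVH = 37.8° gives VH at -83.4° from the x-axis; with |VH| = 27.4, H = (2.62, -6.53). ∠VHZ = 63.2° gives HZ at 160° from the x-axis; with |HZ| = 8.4, Z = (-5.26, -3.63). ∠HZW = 47.6° gives ZW at 27.4° from the x-axis; with |ZW| = 21.0, W = (13.4, 6.04). Then |EW| = |W − E| = 14.7.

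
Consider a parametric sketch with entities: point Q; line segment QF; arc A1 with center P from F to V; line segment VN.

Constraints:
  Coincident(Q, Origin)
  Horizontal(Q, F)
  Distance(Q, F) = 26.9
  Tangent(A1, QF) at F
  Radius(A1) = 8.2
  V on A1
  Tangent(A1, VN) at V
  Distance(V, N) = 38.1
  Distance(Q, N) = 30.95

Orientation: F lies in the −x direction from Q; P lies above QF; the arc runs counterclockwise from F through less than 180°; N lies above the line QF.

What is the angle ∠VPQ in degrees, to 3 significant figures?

25.9°

Checks: |PV| = 8.200 ✓; ∠(PV, VN) = 90.00° ✓; |VN| = 38.10 ✓; |QN| = 30.95 ✓.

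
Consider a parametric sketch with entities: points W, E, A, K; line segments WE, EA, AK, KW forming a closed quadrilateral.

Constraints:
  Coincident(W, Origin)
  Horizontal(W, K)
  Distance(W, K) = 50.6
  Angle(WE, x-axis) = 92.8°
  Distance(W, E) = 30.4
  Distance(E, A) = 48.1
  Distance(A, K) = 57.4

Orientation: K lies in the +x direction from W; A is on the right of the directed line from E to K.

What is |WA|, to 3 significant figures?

18.1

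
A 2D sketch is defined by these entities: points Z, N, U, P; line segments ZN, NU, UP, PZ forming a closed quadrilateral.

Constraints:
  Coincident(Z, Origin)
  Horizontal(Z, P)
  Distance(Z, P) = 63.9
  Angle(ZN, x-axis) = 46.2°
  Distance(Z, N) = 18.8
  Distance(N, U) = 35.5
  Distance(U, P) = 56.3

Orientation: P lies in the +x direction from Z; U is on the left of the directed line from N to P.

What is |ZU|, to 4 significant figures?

53.85

Checks: |NU| = 35.50 ✓; |UP| = 56.30 ✓.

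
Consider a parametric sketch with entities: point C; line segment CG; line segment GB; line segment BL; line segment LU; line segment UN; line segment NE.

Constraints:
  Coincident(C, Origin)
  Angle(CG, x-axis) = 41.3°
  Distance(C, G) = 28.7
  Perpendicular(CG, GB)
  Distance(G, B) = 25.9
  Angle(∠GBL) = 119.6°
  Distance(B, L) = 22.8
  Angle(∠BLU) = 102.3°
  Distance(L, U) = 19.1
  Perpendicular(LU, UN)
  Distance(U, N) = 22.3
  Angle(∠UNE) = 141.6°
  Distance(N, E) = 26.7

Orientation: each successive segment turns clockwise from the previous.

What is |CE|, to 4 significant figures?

39.89

C is at the origin; CG runs at 41.3° with length 28.7, so G = (21.56, 18.94). CG is perpendicular to GB, so GB runs at -48.70°; with |GB| = 25.9, B = (38.66, -0.5157). ∠GBL = 119.6° gives BL at -109.1° from the x-axis; with |BL| = 22.8, L = (31.19, -22.06). ∠BLU = 102.3° gives LU at 173.2° from the x-axis; with |LU| = 19.1, U = (12.23, -19.80). The perpendicularity gives UN at right angles to LU, so UN runs at 83.20°; with |UN| = 22.3, N = (14.87, 2.344). ∠UNE = 141.6° gives NE at 44.80° from the x-axis; with |NE| = 26.7, E = (33.82, 21.16). Then |CE| = |E − C| = 39.89.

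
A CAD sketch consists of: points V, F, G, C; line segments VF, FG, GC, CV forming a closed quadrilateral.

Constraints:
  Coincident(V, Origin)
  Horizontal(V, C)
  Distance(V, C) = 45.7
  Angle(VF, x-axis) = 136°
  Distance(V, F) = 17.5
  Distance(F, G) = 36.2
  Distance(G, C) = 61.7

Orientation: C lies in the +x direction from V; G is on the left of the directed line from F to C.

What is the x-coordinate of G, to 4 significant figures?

3.202

V is at the origin; VC is horizontal with |VC| = 45.7 and C in +x, so C = (45.7, 0). VF runs at 136.0° with |VF| = 17.5, so F = (-12.59, 12.16). G is determined by |FG| = 36.2 and |GC| = 61.7 together: it lies at the intersection of circle(F, 36.2) and circle(C, 61.7). With |FC| = 59.54, the foot of the radical line on FC is 8.808 from F and the perpendicular offset is √(36.2² − 8.808²) = 35.11. Taking the left-of-FC solution: G = (3.202, 44.73).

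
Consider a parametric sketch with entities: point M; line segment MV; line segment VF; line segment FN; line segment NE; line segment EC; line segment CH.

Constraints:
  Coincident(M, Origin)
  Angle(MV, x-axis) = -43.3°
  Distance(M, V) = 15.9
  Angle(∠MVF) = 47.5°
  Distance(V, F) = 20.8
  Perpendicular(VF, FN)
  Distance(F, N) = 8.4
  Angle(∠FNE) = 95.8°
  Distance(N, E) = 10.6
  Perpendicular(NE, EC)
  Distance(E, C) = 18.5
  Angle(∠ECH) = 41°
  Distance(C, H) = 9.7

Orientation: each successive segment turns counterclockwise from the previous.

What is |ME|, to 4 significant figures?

2.304

M is at the origin; MV runs at -43.3° with length 15.9, so V = (11.57, -10.90). ∠MVF = 47.5° gives VF at 89.20° from the x-axis; with |VF| = 20.8, F = (11.86, 9.893). VF is perpendicular to FN, so FN runs at 179.2°; with |FN| = 8.4, N = (3.463, 10.01). ∠FNE = 95.8° gives NE at -96.60° from the x-axis; with |NE| = 10.6, E = (2.244, -0.5190). Then |ME| = |E − M| = 2.304.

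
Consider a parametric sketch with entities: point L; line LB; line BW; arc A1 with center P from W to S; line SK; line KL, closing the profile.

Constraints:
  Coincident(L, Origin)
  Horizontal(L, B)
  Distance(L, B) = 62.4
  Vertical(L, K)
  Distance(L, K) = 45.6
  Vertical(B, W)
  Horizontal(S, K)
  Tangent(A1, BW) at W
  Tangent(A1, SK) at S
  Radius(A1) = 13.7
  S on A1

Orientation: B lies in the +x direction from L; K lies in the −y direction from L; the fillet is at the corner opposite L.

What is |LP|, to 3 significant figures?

58.2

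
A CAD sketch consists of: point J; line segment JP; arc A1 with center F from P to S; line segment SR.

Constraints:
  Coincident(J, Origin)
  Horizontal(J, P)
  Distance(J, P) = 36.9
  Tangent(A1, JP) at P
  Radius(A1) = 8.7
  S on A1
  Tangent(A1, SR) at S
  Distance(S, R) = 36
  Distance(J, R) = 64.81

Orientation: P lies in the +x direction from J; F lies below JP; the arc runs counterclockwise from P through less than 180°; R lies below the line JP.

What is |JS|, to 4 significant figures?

32.14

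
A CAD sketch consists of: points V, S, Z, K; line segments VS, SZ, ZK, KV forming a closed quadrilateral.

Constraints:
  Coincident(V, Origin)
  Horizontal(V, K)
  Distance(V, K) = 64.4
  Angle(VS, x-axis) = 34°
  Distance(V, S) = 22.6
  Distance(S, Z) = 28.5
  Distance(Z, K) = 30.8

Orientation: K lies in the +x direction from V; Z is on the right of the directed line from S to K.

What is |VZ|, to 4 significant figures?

36.94

Checks: |SZ| = 28.50 ✓; |ZK| = 30.80 ✓.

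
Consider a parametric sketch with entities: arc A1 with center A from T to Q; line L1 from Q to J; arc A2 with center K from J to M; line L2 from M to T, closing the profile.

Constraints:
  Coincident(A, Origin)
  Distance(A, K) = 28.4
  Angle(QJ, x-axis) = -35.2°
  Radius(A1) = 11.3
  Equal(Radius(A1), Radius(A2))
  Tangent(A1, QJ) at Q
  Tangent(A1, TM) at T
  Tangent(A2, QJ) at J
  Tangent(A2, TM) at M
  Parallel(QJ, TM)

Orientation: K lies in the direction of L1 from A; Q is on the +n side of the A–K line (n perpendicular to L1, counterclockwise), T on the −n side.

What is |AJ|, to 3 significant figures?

30.6

Tangency of A1 to both parallel lines with radius 11.3 puts Q and T at A ± 11.3·n: Q = (6.51, 9.23), T = (-6.51, -9.23). Equal radii place J and M the same way about K: J = K + 11.3·n = (29.7, -7.14), M = K − 11.3·n = (16.7, -25.6). Then |AJ| = |J − A| = 30.6.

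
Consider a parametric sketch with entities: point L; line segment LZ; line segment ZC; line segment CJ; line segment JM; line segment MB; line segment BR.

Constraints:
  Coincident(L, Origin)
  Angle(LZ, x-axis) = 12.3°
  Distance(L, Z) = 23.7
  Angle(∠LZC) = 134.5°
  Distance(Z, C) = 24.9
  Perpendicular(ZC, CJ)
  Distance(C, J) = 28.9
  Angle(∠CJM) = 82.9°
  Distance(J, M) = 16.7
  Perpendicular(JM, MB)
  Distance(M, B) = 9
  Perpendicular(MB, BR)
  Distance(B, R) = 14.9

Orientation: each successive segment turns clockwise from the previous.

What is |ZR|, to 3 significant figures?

31.3

L is at the origin; LZ runs at 12.3° with length 23.7, so Z = (23.2, 5.05). ∠LZC = 134.5° gives ZC at -33.2° from the x-axis; with |ZC| = 24.9, C = (44.0, -8.59). The perpendicularity gives CJ at right angles to ZC, so CJ runs at -123°; with |CJ| = 28.9, J = (28.2, -32.8). ∠CJM = 82.9° gives JM at 140° from the x-axis; with |JM| = 16.7, M = (15.4, -22.0). JM is perpendicular to MB, so MB runs at 49.7°; with |MB| = 9.0, B = (21.3, -15.1). The perpendicularity gives BR at right angles to MB, so BR runs at -40.3°; with |BR| = 14.9, R = (32.6, -24.7). Then |ZR| = |R − Z| = 31.3.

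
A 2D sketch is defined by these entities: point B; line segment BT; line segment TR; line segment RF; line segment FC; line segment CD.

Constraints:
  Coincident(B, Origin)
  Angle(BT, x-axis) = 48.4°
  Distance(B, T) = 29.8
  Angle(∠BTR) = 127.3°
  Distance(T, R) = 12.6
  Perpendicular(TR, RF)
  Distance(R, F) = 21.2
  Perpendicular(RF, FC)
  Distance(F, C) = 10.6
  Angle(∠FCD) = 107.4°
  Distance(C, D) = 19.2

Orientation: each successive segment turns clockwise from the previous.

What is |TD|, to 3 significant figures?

4.72

B is at the origin; BT runs at 48.4° with length 29.8, so T = (19.8, 22.3). ∠BTR = 127.3° gives TR at -4.30° from the x-axis; with |TR| = 12.6, R = (32.3, 21.3). The perpendicularity gives RF at right angles to TR, so RF runs at -94.3°; with |RF| = 21.2, F = (30.8, 0.199). The perpendicularity gives FC at right angles to RF, so FC runs at 176°; with |FC| = 10.6, C = (20.2, 0.994). ∠FCD = 107.4° gives CD at 103° from the x-axis; with |CD| = 19.2, D = (15.8, 19.7). Then |TD| = |D − T| = 4.72.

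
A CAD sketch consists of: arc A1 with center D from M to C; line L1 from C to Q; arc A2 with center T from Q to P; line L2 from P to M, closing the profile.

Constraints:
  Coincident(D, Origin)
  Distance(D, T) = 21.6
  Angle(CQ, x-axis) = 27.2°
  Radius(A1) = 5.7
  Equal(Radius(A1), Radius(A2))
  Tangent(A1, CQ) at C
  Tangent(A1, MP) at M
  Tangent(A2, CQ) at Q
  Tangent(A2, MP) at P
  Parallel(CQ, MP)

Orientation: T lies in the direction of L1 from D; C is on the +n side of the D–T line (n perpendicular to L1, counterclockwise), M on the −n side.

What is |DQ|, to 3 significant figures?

22.3

The slot axis is L1's direction at 27.2°, so u = (cos 27.2°, sin 27.2°) = (0.889, 0.457) and n = (−sin 27.2°, cos 27.2°) = (-0.457, 0.889). D is at the origin and T lies 21.6 along u from D, so T = 21.6·u = (19.2, 9.87). Tangency of A1 to both parallel lines with radius 5.7 puts C and M at D ± 5.7·n: C = (-2.61, 5.07), M = (2.61, -5.07). Equal radii place Q and P the same way about T: Q = T + 5.7·n = (16.6, 14.9), P = T − 5.7·n = (21.8, 4.80). Then |DQ| = |Q − D| = 22.3.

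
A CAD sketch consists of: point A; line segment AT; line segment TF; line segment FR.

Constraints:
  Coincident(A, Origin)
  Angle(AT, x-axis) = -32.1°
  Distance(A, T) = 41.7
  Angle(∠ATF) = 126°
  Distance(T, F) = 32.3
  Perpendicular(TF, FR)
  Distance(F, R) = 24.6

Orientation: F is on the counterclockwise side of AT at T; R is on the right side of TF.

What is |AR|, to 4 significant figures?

81.43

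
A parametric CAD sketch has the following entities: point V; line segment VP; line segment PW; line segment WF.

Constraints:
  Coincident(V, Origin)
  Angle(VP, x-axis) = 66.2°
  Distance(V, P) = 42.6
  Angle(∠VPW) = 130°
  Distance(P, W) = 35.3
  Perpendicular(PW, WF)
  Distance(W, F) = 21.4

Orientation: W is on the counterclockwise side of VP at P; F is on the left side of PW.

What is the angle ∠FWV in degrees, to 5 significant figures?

62.498°

∠VPW = 130.0°, so PW runs at 66.2° + (180° − 130.0°) = 116.20° from the x-axis; with |PW| = 35.3, W = P + 35.3·(cos 116.20°, sin 116.20°) = (1.6059, 70.651). The perpendicularity gives WF at right angles to PW; with |WF| = 21.4 on the left of PW, F = W + 21.4·(-0.89726, -0.44151) = (-17.595, 61.202). Then cos ∠FWV = WF·WV / (|WF||WV|), giving 62.498°.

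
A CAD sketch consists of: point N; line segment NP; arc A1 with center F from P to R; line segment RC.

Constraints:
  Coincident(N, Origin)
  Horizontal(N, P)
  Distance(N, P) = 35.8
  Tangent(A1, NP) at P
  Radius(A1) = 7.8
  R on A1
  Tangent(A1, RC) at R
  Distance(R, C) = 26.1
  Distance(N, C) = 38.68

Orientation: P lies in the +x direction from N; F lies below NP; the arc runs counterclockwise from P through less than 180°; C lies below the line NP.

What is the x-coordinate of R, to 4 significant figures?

28.19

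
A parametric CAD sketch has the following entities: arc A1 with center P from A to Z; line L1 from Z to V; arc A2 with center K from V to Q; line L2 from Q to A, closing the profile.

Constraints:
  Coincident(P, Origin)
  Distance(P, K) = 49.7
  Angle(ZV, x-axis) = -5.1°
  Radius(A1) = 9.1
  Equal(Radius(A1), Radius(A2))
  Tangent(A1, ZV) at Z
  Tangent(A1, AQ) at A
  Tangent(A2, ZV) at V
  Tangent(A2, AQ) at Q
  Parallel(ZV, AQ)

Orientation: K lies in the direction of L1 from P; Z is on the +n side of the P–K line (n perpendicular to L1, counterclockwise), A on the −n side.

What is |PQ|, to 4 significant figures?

50.53

The slot axis is L1's direction at -5.1°, so u = (cos -5.1°, sin -5.1°) = (0.9960, -0.08889) and n = (−sin -5.1°, cos -5.1°) = (0.08889, 0.9960). P is at the origin and K lies 49.7 along u from P, so K = 49.7·u = (49.50, -4.418). Tangency of A1 to both parallel lines with radius 9.1 puts Z and A at P ± 9.1·n: Z = (0.8089, 9.064), A = (-0.8089, -9.064). Equal radii place V and Q the same way about K: V = K + 9.1·n = (50.31, 4.646), Q = K − 9.1·n = (48.69, -13.48). Then |PQ| = |Q − P| = 50.53.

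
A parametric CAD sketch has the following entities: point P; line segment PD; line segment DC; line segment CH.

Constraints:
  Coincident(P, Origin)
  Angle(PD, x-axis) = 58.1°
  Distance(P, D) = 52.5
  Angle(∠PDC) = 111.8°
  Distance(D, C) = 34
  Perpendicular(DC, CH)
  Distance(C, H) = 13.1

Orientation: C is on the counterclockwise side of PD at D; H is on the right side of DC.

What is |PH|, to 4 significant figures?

81.77

P is at the origin; PD runs at 58.1° with length 52.5, so D = 52.5·(cos 58.1°, sin 58.1°) = (27.74, 44.57). ∠PDC = 111.8°, so DC runs at 58.1° + (180° − 111.8°) = 126.3° from the x-axis; with |DC| = 34.0, C = D + 34.0·(cos 126.3°, sin 126.3°) = (7.615, 71.97). The perpendicularity gives CH at right angles to DC; with |CH| = 13.1 on the right of DC, H = C + 13.1·(0.8059, 0.5920) = (18.17, 79.73). Then |PH| = |H − P| = 81.77.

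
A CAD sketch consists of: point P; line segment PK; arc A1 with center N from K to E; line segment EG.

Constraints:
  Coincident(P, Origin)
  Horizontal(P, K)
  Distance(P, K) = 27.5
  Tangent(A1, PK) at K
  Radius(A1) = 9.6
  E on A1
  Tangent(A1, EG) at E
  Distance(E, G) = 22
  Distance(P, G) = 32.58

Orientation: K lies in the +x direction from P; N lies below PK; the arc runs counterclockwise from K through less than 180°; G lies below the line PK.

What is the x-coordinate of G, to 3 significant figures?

14.0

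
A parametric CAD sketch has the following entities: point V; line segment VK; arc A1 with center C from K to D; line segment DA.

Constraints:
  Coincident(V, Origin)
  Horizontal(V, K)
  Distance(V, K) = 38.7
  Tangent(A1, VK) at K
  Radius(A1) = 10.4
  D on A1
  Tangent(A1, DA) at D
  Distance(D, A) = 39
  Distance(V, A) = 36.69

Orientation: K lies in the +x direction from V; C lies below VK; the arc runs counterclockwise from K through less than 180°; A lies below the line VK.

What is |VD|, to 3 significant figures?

30.6

V is at the origin; VK is horizontal with |VK| = 38.7 and K on the +x side, so K = (38.7, 0.00). A1 meets VK tangentially, so CK is at right angles to VK, so C = K + (0, -10.4) = (38.7, -10.4). Since CD ⟂ DA (tangency), |CA| = √(10.4² + 39.0²) = 40.4 regardless of where D sits on A1. So A lies on both circle(V, 36.69) and circle(C, 40.4); the below-VK intersection is A = (7.44, -35.9). D is the foot of the tangent from A: D = (30.3, -4.31).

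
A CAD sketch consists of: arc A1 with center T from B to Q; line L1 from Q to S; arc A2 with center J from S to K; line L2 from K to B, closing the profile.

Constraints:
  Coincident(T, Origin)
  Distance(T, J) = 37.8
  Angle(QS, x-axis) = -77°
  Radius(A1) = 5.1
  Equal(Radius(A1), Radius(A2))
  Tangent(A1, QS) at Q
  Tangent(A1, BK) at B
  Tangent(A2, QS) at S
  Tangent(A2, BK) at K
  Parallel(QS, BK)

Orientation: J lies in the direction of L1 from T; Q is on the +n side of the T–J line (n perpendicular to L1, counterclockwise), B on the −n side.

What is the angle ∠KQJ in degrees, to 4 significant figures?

7.417°

The slot axis is L1's direction at -77.0°, so u = (cos -77.0°, sin -77.0°) = (0.2250, -0.9744) and n = (−sin -77.0°, cos -77.0°) = (0.9744, 0.2250). T is at the origin and J lies 37.8 along u from T, so J = 37.8·u = (8.503, -36.83). Tangency of A1 to both parallel lines with radius 5.1 puts Q and B at T ± 5.1·n: Q = (4.969, 1.147), B = (-4.969, -1.147). Equal radii place S and K the same way about J: S = J + 5.1·n = (13.47, -35.68), K = J − 5.1·n = (3.534, -37.98). Then cos ∠KQJ = QK·QJ / (|QK||QJ|), giving 7.417°.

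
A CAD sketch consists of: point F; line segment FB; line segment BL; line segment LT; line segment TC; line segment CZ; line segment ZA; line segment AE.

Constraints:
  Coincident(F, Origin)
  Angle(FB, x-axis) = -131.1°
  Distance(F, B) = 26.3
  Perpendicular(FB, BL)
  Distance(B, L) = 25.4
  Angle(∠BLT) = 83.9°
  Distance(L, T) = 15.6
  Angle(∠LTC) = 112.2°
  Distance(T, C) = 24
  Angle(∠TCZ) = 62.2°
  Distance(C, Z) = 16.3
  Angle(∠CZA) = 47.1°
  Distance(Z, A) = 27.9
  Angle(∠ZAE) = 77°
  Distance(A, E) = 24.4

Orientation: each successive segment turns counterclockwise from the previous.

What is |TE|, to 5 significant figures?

34.651

∠CZA = 47.1° gives ZA at 13.500° from the x-axis; with |ZA| = 27.9, A = (16.926, -11.251). ∠ZAE = 77.0° gives AE at 116.50° from the x-axis; with |AE| = 24.4, E = (6.0385, 10.585). Then |TE| = |E − T| = 34.651.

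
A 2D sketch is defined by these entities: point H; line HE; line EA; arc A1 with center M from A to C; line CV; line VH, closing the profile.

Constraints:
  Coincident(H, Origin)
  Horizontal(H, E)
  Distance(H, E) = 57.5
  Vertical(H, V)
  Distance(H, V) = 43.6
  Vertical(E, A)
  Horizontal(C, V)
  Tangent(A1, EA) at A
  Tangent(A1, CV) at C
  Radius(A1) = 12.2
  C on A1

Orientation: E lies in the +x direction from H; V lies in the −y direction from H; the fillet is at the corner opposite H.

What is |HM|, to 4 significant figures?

55.12

H is at the origin; HE is horizontal with |HE| = 57.5 and E on the +x side, so E = (57.50, 0.000). HV is vertical with |HV| = 43.6 and V on the −y side, so V = (0.000, -43.60). The virtual corner opposite H is at (57.50, -43.60). A1 meets EA tangentially, so MA is at right angles to EA and since A1 is tangent to CV there, MC ⟂ CV, with radius 12.2, so the center M sits 12.2 in from both sides at M = (45.30, -31.40). Then |HM| = |M − H| = 55.12.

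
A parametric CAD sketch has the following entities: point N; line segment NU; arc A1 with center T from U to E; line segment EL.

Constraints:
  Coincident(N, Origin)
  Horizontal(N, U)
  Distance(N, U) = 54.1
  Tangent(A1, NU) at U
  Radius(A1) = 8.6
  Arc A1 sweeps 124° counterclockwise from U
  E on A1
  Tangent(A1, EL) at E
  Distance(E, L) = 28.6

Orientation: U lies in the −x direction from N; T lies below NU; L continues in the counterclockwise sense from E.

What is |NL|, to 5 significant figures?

58.517

N is at the origin; NU is horizontal with |NU| = 54.1 and U on the −x side, so U = (-54.100, 0.0000). Tangency of A1 to NU means the radius TU is perpendicular to NU, so T = U + (0, -8.6) = (-54.100, -8.6000). On A1, U sits at bearing 90° from T; a 124° counterclockwise sweep puts E at bearing 214°, so E = T + 8.6·(cos 214°, sin 214°) = (-61.230, -13.409). A1 meets EL tangentially, so TE is at right angles to EL, so EL runs along (−sin 214°, cos 214°); with |EL| = 28.6, L = (-45.237, -37.120). Then |NL| = |L − N| = 58.517.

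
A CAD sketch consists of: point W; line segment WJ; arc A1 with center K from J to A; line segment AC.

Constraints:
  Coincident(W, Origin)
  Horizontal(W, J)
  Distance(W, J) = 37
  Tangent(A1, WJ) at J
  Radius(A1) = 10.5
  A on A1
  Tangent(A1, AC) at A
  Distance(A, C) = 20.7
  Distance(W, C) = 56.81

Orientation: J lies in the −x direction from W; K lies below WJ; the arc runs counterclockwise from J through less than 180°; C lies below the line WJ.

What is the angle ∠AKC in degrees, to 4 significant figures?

63.10°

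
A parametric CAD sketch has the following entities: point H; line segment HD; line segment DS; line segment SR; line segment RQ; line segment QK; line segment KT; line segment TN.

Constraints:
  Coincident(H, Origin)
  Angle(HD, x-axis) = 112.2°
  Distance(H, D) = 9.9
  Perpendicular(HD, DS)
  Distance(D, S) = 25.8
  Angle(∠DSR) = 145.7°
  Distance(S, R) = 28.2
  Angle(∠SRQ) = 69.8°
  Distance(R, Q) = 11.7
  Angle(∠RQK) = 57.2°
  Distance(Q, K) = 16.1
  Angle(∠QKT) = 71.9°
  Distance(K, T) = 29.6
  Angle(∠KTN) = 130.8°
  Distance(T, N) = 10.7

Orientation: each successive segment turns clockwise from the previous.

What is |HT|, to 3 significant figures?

67.5

∠RQK = 57.2° gives QK at 115° from the x-axis; with |QK| = 16.1, K = (34.7, 17.7). ∠QKT = 71.9° gives KT at 6.80° from the x-axis; with |KT| = 29.6, T = (64.1, 21.2). Then |HT| = |T − H| = 67.5.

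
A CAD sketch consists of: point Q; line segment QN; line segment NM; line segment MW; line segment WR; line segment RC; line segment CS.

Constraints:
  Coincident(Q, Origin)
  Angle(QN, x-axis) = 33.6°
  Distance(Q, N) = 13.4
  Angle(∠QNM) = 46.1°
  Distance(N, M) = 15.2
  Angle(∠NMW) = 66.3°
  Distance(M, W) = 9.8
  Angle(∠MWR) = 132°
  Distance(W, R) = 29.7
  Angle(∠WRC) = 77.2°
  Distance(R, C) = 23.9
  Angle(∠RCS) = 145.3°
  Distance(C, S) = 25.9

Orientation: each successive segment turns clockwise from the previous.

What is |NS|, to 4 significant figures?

28.86

Q is at the origin; QN runs at 33.6° with length 13.4, so N = (11.16, 7.415). ∠QNM = 46.1° gives NM at -100.3° from the x-axis; with |NM| = 15.2, M = (8.443, -7.540). ∠NMW = 66.3° gives MW at 146.0° from the x-axis; with |MW| = 9.8, W = (0.3188, -2.060). ∠MWR = 132.0° gives WR at 98.00° from the x-axis; with |WR| = 29.7, R = (-3.815, 27.35). ∠WRC = 77.2° gives RC at -4.800° from the x-axis; with |RC| = 23.9, C = (20.00, 25.35). ∠RCS = 145.3° gives CS at -39.50° from the x-axis; with |CS| = 25.9, S = (39.99, 8.877). Then |NS| = |S − N| = 28.86.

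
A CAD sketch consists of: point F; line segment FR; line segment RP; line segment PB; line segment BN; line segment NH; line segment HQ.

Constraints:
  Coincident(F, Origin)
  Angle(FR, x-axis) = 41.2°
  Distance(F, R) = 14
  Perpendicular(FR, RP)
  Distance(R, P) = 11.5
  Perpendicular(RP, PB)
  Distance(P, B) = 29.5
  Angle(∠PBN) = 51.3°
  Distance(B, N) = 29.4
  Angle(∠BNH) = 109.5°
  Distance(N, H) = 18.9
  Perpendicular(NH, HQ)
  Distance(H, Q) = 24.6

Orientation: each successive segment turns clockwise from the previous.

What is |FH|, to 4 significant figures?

21.38

F is at the origin; FR runs at 41.2° with length 14.0, so R = (10.53, 9.222). The perpendicularity gives RP at right angles to FR, so RP runs at -48.80°; with |RP| = 11.5, P = (18.11, 0.5689). RP ⟂ PB, so PB runs at -138.8°; with |PB| = 29.5, B = (-4.088, -18.86). ∠PBN = 51.3° gives BN at 92.50° from the x-axis; with |BN| = 29.4, N = (-5.370, 10.51). ∠BNH = 109.5° gives NH at 22.00° from the x-axis; with |NH| = 18.9, H = (12.15, 17.59). Then |FH| = |H − F| = 21.38.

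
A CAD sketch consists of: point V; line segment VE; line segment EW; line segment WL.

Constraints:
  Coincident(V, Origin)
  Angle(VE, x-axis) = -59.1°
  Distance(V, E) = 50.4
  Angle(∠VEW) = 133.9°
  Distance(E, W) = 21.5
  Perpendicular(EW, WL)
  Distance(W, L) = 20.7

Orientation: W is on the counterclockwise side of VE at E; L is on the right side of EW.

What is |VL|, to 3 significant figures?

80.2

V is at the origin; VE runs at -59.1° with length 50.4, so E = 50.4·(cos -59.1°, sin -59.1°) = (25.9, -43.2). ∠VEW = 133.9°, so EW runs at -59.1° + (180° − 133.9°) = -13.0° from the x-axis; with |EW| = 21.5, W = E + 21.5·(cos -13.0°, sin -13.0°) = (46.8, -48.1). EW ⟂ WL; with |WL| = 20.7 on the right of EW, L = W + 20.7·(-0.225, -0.974) = (42.2, -68.3). Then |VL| = |L − V| = 80.2.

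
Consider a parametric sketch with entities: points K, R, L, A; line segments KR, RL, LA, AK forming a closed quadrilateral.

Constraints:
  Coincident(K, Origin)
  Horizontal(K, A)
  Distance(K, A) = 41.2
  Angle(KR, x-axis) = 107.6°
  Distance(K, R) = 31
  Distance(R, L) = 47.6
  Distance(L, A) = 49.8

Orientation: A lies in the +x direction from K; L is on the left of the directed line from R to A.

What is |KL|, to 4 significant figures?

59.83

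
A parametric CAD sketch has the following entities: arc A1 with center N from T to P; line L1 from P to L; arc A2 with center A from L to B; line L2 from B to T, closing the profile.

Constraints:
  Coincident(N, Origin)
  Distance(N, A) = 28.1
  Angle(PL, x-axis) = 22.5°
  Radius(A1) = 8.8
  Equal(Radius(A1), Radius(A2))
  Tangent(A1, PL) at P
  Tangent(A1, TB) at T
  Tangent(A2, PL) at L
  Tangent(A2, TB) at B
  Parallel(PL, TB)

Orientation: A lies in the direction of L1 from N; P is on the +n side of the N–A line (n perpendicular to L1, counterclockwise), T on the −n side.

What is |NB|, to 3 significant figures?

29.4

The slot axis is L1's direction at 22.5°, so u = (cos 22.5°, sin 22.5°) = (0.924, 0.383) and n = (−sin 22.5°, cos 22.5°) = (-0.383, 0.924). N is at the origin and A lies 28.1 along u from N, so A = 28.1·u = (26.0, 10.8). Tangency of A1 to both parallel lines with radius 8.8 puts P and T at N ± 8.8·n: P = (-3.37, 8.13), T = (3.37, -8.13). Equal radii place L and B the same way about A: L = A + 8.8·n = (22.6, 18.9), B = A − 8.8·n = (29.3, 2.62). Then |NB| = |B − N| = 29.4.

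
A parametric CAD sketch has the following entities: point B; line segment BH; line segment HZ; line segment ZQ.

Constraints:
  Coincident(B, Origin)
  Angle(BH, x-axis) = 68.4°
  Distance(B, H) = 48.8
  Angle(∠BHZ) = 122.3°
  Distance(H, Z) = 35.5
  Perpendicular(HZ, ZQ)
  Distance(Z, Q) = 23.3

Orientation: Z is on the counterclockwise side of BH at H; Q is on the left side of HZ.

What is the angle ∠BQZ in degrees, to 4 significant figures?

106.3°

B is at the origin; BH runs at 68.4° with length 48.8, so H = 48.8·(cos 68.4°, sin 68.4°) = (17.96, 45.37). ∠BHZ = 122.3°, so HZ runs at 68.4° + (180° − 122.3°) = 126.1° from the x-axis; with |HZ| = 35.5, Z = H + 35.5·(cos 126.1°, sin 126.1°) = (-2.952, 74.06). HZ is perpendicular to ZQ; with |ZQ| = 23.3 on the left of HZ, Q = Z + 23.3·(-0.8080, -0.5892) = (-21.78, 60.33). Then cos ∠BQZ = QB·QZ / (|QB||QZ|), giving 106.3°.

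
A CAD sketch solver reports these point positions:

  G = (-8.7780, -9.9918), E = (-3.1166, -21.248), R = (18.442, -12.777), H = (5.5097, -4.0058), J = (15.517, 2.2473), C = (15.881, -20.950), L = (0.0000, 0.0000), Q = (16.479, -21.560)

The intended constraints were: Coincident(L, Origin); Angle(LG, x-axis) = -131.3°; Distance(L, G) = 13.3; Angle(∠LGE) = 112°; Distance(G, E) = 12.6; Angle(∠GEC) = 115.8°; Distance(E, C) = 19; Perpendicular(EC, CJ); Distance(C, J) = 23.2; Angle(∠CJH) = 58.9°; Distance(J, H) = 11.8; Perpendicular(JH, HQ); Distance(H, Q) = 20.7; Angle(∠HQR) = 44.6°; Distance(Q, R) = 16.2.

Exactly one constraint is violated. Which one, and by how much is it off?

Distance(Q, R) = 16.2 — off by 7.20.

L = (0.00, 0.00) ✓; LG at -131.3° ✓; |LG| = 13.30 ✓; ∠LGE = 112.0° ✓; |GE| = 12.60 ✓; ∠GEC = 115.8° ✓; |EC| = 19.00 ✓; ∠(EC, CJ) = 90.00° ✓; |CJ| = 23.20 ✓; ∠CJH = 58.90° ✓; |JH| = 11.80 ✓; ∠(JH, HQ) = 90.00° ✓; |HQ| = 20.70 ✓; ∠HQR = 44.60° ✓; |QR| = 9.000 ✗.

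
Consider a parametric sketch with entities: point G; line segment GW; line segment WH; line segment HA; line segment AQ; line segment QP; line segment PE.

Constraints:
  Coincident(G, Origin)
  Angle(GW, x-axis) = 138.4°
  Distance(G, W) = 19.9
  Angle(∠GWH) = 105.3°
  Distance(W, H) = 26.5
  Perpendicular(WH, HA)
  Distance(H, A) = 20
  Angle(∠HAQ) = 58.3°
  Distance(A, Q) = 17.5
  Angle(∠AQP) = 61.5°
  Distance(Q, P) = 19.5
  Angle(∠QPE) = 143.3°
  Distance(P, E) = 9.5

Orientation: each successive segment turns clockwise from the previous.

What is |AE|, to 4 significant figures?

21.13

G is at the origin; GW runs at 138.4° with length 19.9, so W = (-14.88, 13.21). ∠GWH = 105.3° gives WH at 63.70° from the x-axis; with |WH| = 26.5, H = (-3.140, 36.97). The perpendicularity gives HA at right angles to WH, so HA runs at -26.30°; with |HA| = 20.0, A = (14.79, 28.11). ∠HAQ = 58.3° gives AQ at -148.0° from the x-axis; with |AQ| = 17.5, Q = (-0.05091, 18.83). ∠AQP = 61.5° gives QP at 93.50° from the x-axis; with |QP| = 19.5, P = (-1.241, 38.30). ∠QPE = 143.3° gives PE at 56.80° from the x-axis; with |PE| = 9.5, E = (3.960, 46.25). Then |AE| = |E − A| = 21.13.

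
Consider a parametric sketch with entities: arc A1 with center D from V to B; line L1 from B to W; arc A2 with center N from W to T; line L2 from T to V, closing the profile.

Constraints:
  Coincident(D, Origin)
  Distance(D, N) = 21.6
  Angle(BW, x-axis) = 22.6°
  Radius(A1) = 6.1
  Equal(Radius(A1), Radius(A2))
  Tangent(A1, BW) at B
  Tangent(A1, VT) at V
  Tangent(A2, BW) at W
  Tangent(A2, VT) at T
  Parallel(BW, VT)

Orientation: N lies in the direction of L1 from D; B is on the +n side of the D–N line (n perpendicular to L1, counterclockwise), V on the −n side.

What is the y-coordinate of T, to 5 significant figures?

2.6692

The slot axis is L1's direction at 22.6°, so u = (cos 22.6°, sin 22.6°) = (0.92321, 0.38430) and n = (−sin 22.6°, cos 22.6°) = (-0.38430, 0.92321). D is at the origin and N lies 21.6 along u from D, so N = 21.6·u = (19.941, 8.3008). Tangency of A1 to both parallel lines with radius 6.1 puts B and V at D ± 6.1·n: B = (-2.3442, 5.6316), V = (2.3442, -5.6316). Equal radii place W and T the same way about N: W = N + 6.1·n = (17.597, 13.932), T = N − 6.1·n = (22.286, 2.6692). So T.y = 2.6692.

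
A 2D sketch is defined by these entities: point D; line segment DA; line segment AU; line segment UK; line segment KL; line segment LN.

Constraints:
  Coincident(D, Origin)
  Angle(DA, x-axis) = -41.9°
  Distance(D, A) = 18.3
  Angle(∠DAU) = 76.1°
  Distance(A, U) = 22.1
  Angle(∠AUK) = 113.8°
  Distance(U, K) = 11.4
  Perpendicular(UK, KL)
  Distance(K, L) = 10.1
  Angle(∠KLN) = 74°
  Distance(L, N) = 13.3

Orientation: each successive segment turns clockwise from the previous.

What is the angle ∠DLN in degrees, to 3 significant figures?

96.2°

UK ⟂ KL, so KL runs at 58.0°; with |KL| = 10.1, L = (-8.97, -10.0). ∠KLN = 74.0° gives LN at -48.0° from the x-axis; with |LN| = 13.3, N = (-0.0737, -19.9). Then cos ∠DLN = LD·LN / (|LD||LN|), giving 96.2°.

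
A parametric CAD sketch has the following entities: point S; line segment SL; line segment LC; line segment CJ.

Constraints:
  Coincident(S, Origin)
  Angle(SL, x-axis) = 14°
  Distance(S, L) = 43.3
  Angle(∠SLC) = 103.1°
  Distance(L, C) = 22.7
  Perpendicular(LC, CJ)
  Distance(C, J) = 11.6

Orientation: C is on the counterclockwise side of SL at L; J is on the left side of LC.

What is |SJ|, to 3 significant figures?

44.6

S is at the origin; SL runs at 14.0° with length 43.3, so L = 43.3·(cos 14.0°, sin 14.0°) = (42.0, 10.5). ∠SLC = 103.1°, so LC runs at 14.0° + (180° − 103.1°) = 90.9° from the x-axis; with |LC| = 22.7, C = L + 22.7·(cos 90.9°, sin 90.9°) = (41.7, 33.2). The perpendicularity gives CJ at right angles to LC; with |CJ| = 11.6 on the left of LC, J = C + 11.6·(-1.00, -0.0157) = (30.1, 33.0). Then |SJ| = |J − S| = 44.6.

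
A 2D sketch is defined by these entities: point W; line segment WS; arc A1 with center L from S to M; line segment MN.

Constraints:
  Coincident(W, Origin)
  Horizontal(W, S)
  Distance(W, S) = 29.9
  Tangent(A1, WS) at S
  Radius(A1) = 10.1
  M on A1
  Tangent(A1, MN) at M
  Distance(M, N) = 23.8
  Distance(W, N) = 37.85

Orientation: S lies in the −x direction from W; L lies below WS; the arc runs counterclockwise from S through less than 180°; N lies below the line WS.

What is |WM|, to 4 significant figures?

40.54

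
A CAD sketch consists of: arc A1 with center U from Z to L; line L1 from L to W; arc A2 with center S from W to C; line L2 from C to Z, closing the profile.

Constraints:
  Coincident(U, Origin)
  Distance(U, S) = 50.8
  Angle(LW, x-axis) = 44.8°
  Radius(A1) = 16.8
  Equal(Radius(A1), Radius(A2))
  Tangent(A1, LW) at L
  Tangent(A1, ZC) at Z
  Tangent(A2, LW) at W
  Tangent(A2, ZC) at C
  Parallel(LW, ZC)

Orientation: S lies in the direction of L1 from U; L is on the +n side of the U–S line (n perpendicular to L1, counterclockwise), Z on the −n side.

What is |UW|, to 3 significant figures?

53.5

Tangency of A1 to both parallel lines with radius 16.8 puts L and Z at U ± 16.8·n: L = (-11.8, 11.9), Z = (11.8, -11.9). Equal radii place W and C the same way about S: W = S + 16.8·n = (24.2, 47.7), C = S − 16.8·n = (47.9, 23.9). Then |UW| = |W − U| = 53.5.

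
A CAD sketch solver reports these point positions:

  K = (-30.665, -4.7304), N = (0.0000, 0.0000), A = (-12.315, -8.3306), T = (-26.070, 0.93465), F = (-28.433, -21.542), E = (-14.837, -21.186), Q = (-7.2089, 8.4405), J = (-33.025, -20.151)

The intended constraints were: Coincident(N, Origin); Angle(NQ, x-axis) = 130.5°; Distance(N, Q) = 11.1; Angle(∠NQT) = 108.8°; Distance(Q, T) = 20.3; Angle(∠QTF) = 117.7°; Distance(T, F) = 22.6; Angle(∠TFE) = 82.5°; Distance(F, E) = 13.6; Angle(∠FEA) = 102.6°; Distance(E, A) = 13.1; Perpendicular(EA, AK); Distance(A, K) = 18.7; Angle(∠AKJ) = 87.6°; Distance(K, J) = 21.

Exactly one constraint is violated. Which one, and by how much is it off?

Distance(K, J) = 21 — off by 5.40.

N = (0.00, 0.00) ✓; NQ at 130.5° ✓; |NQ| = 11.10 ✓; ∠NQT = 108.8° ✓; |QT| = 20.30 ✓; ∠QTF = 117.7° ✓; |TF| = 22.60 ✓; ∠TFE = 82.50° ✓; |FE| = 13.60 ✓; ∠FEA = 102.6° ✓; |EA| = 13.10 ✓; ∠(EA, AK) = 90.00° ✓; |AK| = 18.70 ✓; ∠AKJ = 87.60° ✓; |KJ| = 15.60 ✗.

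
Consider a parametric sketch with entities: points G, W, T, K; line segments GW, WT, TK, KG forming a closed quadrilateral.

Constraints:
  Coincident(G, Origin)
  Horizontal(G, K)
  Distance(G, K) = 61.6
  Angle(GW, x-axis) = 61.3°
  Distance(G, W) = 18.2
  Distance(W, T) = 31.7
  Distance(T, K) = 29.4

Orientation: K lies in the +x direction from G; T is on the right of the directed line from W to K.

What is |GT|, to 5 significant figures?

32.976

Checks: |WT| = 31.70 ✓; |TK| = 29.40 ✓.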